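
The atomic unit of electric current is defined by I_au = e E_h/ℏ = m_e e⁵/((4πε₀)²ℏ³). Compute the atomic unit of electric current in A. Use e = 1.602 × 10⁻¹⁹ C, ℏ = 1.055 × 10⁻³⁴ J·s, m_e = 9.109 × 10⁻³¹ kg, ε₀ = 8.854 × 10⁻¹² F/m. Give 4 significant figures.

I_au = e E_h/ℏ = m_e e⁵/((4πε₀)²ℏ³)
E_h = 4.354 × 10⁻¹⁸ J
e·E_h/ℏ = 6.612 × 10⁻³ A

6.612 × 10⁻³ A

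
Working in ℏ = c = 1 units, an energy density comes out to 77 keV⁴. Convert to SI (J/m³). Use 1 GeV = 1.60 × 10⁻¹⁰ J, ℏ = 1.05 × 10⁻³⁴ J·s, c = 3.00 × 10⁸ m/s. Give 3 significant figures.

1.61 × 10¹⁵ J/m³

[E]/[L]³ = [E]⁴/(ℏc)³; restore (ℏc)⁻³.
1 GeV⁴ → 1/(ℏc)³ × (1 GeV in J)⁴ = 2.10 × 10³⁷ J/m³.
Convert the energy scale: 77 keV⁴ = 7.70 × 10⁻²³ GeV⁴.
Result: 7.70 × 10⁻²³ × 2.10 × 10³⁷ = 1.61 × 10¹⁵ J/m³.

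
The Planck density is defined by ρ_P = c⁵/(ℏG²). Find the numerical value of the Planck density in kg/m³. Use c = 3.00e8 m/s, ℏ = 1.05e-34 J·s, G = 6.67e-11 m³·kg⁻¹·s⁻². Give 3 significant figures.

5.20e96 kg/m³

ρ_P = c⁵/(ℏG²)
  = 2.43e42 / 4.67e-55
  = 5.20e96 kg/m³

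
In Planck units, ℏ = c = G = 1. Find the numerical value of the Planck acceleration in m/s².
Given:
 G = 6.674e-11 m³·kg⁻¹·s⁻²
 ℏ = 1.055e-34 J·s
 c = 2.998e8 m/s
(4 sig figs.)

5.560e51 m/s²

Dimensional analysis gives a_P = √(c⁷/(ℏG)).
  = √(3.092e103)
  = 5.560e51 m/s²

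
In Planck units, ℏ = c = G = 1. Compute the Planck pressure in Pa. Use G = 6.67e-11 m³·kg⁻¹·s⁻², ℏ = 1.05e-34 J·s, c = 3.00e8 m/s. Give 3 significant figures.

4.68e113 Pa

Dimensional analysis gives p_P = c⁷/(ℏG²).
  = 2.19e59 / 4.67e-55
  = 4.68e113 Pa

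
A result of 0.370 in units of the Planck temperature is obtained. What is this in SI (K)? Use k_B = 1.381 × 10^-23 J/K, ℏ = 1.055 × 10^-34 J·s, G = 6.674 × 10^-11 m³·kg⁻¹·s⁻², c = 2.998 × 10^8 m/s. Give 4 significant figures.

One Planck temperature: T_P = √(ℏc⁵/G) / k_B = 1.417 × 10^32 K.
0.370 × 1.417 × 10^32 K = 5.242 × 10^31 K

5.242 × 10^31 K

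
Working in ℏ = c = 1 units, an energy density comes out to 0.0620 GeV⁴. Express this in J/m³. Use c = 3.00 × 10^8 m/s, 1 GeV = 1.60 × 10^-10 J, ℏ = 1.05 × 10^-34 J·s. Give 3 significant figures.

[E]/[L]³ = [E]⁴/(ℏc)³; restore (ℏc)⁻³.
1 GeV⁴ → 1/(ℏc)³ × (1 GeV in J)⁴ = 2.10 × 10^37 J/m³.
Result: 0.0620 × 2.10 × 10^37 = 1.30 × 10^36 J/m³.

1.30 × 10^36 J/m³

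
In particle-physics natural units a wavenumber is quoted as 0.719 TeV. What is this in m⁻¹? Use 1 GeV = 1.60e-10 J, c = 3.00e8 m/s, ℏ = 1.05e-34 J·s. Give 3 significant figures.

3.65e18 m⁻¹

Inverse length is [E]/(ℏc).
1 GeV → 1/(ℏc) × (1 GeV in J) = 5.08e15 m⁻¹.
Convert the energy scale: 0.719 TeV = 719 GeV.
Result: 719 × 5.08e15 = 3.65e18 m⁻¹.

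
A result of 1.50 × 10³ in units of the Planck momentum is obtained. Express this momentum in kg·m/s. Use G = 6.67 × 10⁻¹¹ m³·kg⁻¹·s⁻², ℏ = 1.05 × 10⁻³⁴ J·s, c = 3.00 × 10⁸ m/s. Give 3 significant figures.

9.78 × 10³ kg·m/s

One Planck momentum: p_P = √(ℏc³/G) = 6.52 kg·m/s.
1.50 × 10³ × 6.52 kg·m/s = 9.78 × 10³ kg·m/s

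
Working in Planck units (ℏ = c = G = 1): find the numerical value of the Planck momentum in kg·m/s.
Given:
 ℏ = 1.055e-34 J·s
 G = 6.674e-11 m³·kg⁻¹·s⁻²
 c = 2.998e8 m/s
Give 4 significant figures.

The unique combination of the constants set to 1 with dimensions of momentum is p_P = √(ℏc³/G).
  = √(42.60)
  = 6.527 kg·m/s

6.527 kg·m/s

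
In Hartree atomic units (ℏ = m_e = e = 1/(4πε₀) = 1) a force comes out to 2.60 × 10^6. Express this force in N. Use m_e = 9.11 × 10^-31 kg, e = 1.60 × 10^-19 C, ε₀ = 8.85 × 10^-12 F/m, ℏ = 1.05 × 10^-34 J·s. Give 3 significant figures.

0.217 N

One atomic unit of force: F_au = E_h/a₀ = m_e²e⁶/((4πε₀)³ℏ⁴) = 8.33 × 10^-8 N.
2.60 × 10^6 × 8.33 × 10^-8 N = 0.217 N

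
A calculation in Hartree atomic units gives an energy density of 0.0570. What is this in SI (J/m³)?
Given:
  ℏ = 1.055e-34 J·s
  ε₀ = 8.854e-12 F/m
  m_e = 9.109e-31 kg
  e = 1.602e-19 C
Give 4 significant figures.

1.670e12 J/m³

One atomic unit of energy density: u_au = E_h/a₀³ = m_e⁴e¹⁰/((4πε₀)⁵ℏ⁸) = 2.929e13 J/m³.
0.0570 × 2.929e13 J/m³ = 1.670e12 J/m³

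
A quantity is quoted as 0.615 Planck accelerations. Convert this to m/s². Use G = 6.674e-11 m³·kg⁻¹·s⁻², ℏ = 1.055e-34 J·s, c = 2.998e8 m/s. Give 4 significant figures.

3.420e51 m/s²

One Planck acceleration: a_P = √(c⁷/(ℏG)) = 5.560e51 m/s².
0.615 × 5.560e51 m/s² = 3.420e51 m/s²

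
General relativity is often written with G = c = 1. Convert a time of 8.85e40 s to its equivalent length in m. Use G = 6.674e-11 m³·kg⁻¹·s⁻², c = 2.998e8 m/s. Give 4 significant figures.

Time → length via c.
8.85e40 s × (c) = 2.653e49 m

2.653e49 m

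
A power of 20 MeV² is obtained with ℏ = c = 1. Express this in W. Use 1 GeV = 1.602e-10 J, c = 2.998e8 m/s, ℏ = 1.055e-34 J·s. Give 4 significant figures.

4.865e9 W

Power is [E]/[T] = [E]²/ℏ.
1 GeV² → 1/ℏ × (1 GeV in J)² = 2.433e14 W.
Convert the energy scale: 20 MeV² = 2.00e-5 GeV².
Result: 2.00e-5 × 2.433e14 = 4.865e9 W.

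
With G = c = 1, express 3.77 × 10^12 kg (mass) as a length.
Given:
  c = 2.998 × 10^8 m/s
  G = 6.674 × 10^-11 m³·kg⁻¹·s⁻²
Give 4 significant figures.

2.799 × 10^-15 m

In G = c = 1 units mass has dimensions of length; the conversion factor is G/c².
3.77 × 10^12 kg × (G/c²) = 2.799 × 10^-15 m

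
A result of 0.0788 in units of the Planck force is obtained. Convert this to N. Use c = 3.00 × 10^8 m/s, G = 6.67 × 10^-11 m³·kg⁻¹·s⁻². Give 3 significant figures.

One Planck force: F_P = c⁴/G = 1.21 × 10^44 N.
0.0788 × 1.21 × 10^44 N = 9.57 × 10^42 N

9.57 × 10^42 N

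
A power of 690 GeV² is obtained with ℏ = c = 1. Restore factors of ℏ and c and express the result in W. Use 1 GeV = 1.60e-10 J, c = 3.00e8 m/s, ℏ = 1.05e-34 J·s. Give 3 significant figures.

Power is [E]/[T] = [E]²/ℏ.
1 GeV² → 1/ℏ × (1 GeV in J)² = 2.44e14 W.
Result: 690 × 2.44e14 = 1.68e17 W.

1.68e17 W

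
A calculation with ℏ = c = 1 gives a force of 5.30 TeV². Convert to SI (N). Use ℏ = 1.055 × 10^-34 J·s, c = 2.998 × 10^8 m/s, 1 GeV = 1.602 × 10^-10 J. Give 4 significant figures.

4.300 × 10^12 N

Force is [E]/[L] = [E]²/(ℏc); restore (ℏc)⁻¹.
1 GeV² → 1/(ℏc) × (1 GeV in J)² = 8.114 × 10^5 N.
Convert the energy scale: 5.30 TeV² = 5.30 × 10^6 GeV².
Result: 5.30 × 10^6 × 8.114 × 10^5 = 4.300 × 10^12 N.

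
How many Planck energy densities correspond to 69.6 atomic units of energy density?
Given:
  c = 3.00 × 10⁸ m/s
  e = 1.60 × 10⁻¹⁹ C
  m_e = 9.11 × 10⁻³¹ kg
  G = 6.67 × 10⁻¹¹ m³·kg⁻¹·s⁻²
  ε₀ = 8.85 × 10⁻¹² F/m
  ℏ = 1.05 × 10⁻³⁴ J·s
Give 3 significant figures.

4.48 × 10⁻⁹⁹

atomic unit of energy density: u_au = E_h/a₀³ = m_e⁴e¹⁰/((4πε₀)⁵ℏ⁸) = 3.01 × 10¹³ J/m³
Planck energy density: u_P = c⁷/(ℏG²) = 4.68 × 10¹¹³ J/m³
69.6 × 3.01 × 10¹³ / 4.68 × 10¹¹³ = 4.48 × 10⁻⁹⁹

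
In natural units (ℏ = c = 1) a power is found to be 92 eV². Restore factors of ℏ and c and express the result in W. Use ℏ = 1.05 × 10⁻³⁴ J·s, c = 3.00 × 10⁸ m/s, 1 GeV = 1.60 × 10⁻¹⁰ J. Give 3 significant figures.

0.0224 W

Power is [E]/[T] = [E]²/ℏ.
1 GeV² → 1/ℏ × (1 GeV in J)² = 2.44 × 10¹⁴ W.
Convert the energy scale: 92 eV² = 9.20 × 10⁻¹⁷ GeV².
Result: 9.20 × 10⁻¹⁷ × 2.44 × 10¹⁴ = 0.0224 W.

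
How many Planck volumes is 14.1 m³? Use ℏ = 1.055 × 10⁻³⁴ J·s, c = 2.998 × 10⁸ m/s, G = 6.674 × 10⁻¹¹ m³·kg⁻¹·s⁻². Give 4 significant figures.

Planck volume: V_P = (ℏG/c³)^(3/2) = 4.224 × 10⁻¹⁰⁵ m³.
14.1 / 4.224 × 10⁻¹⁰⁵ = 3.338 × 10¹⁰⁵

3.338 × 10¹⁰⁵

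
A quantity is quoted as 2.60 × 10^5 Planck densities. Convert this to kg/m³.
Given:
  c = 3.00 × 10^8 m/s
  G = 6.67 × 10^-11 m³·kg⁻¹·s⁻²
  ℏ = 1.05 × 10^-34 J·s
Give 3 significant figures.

1.35 × 10^102 kg/m³

One Planck density: ρ_P = c⁵/(ℏG²) = 5.20 × 10^96 kg/m³.
2.60 × 10^5 × 5.20 × 10^96 kg/m³ = 1.35 × 10^102 kg/m³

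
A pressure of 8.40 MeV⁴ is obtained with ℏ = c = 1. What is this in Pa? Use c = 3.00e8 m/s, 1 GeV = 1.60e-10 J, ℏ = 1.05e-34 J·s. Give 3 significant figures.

Pressure is [E]/[L]³ = [E]⁴/(ℏc)³.
1 GeV⁴ → 1/(ℏc)³ × (1 GeV in J)⁴ = 2.10e37 Pa.
Convert the energy scale: 8.40 MeV⁴ = 8.40e-12 GeV⁴.
Result: 8.40e-12 × 2.10e37 = 1.76e26 Pa.

1.76e26 Pa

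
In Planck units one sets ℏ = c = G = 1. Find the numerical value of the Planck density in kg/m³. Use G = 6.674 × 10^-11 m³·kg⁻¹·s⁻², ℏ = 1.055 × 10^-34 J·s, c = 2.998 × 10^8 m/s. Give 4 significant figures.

ρ_P = c⁵/(ℏG²)
  = 2.422 × 10^42 / 4.699 × 10^-55
  = 5.154 × 10^96 kg/m³

5.154 × 10^96 kg/m³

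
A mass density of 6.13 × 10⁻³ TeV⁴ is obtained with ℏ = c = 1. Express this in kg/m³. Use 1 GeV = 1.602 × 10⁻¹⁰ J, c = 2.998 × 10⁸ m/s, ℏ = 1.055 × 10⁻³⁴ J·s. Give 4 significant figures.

Mass density is [E]/(c²[L]³) = [E]⁴/(ℏ³c⁵).
1 GeV⁴ → 1/(ℏ³c⁵) × (1 GeV in J)⁴ = 2.316 × 10²⁰ kg/m³.
Convert the energy scale: 6.13 × 10⁻³ TeV⁴ = 6.13 × 10⁹ GeV⁴.
Result: 6.13 × 10⁹ × 2.316 × 10²⁰ = 1.420 × 10³⁰ kg/m³.

1.420 × 10³⁰ kg/m³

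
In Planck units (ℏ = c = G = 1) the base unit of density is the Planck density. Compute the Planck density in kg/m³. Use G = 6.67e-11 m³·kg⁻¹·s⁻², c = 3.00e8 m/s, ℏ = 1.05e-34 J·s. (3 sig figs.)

5.20e96 kg/m³

ρ_P = c⁵/(ℏG²)
  = 2.43e42 / 4.67e-55
  = 5.20e96 kg/m³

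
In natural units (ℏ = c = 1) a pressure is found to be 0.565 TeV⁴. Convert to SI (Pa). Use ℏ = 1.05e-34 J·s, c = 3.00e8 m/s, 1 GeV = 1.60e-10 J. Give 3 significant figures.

1.18e49 Pa

Pressure is [E]/[L]³ = [E]⁴/(ℏc)³.
1 GeV⁴ → 1/(ℏc)³ × (1 GeV in J)⁴ = 2.10e37 Pa.
Convert the energy scale: 0.565 TeV⁴ = 5.65e11 GeV⁴.
Result: 5.65e11 × 2.10e37 = 1.18e49 Pa.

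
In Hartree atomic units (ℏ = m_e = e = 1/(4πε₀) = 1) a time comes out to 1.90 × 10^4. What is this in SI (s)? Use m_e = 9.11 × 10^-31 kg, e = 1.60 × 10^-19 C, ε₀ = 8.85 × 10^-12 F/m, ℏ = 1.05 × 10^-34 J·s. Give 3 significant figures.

One atomic unit of time: τ_au = (4πε₀)²ℏ³/(m_e e⁴) = 2.40 × 10^-17 s.
1.90 × 10^4 × 2.40 × 10^-17 s = 4.56 × 10^-13 s

4.56 × 10^-13 s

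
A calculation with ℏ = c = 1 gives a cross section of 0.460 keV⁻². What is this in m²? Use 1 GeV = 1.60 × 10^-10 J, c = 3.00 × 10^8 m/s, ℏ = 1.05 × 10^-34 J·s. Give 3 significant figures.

1.78 × 10^-20 m²

Area is [L]² = [E]⁻²·(ℏc)²; restore (ℏc)².
1 GeV⁻² → (ℏc)² × (1 GeV in J)⁻² = 3.88 × 10^-32 m².
Convert the energy scale: 0.460 keV⁻² = 4.60 × 10^11 GeV⁻².
Result: 4.60 × 10^11 × 3.88 × 10^-32 = 1.78 × 10^-20 m².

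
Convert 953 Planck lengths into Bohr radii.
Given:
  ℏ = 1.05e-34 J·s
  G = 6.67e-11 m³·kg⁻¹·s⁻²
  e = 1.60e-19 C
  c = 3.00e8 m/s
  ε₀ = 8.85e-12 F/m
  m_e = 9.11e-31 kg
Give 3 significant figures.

Planck length: ℓ_P = √(ℏG/c³) = 1.61e-35 m
Bohr radius: a₀ = 4πε₀ℏ²/(m_e e²) = 5.26e-11 m
953 × 1.61e-35 / 5.26e-11 = 2.92e-22

2.92e-22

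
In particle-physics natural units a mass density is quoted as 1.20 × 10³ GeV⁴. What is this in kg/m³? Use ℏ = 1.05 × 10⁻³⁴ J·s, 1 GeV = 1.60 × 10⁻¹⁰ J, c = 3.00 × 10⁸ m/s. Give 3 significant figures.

2.80 × 10²³ kg/m³

Mass density is [E]/(c²[L]³) = [E]⁴/(ℏ³c⁵).
1 GeV⁴ → 1/(ℏ³c⁵) × (1 GeV in J)⁴ = 2.33 × 10²⁰ kg/m³.
Result: 1.20 × 10³ × 2.33 × 10²⁰ = 2.80 × 10²³ kg/m³.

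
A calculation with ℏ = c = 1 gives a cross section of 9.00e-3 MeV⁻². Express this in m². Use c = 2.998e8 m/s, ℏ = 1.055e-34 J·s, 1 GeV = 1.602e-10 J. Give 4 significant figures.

3.508e-28 m²

Area is [L]² = [E]⁻²·(ℏc)²; restore (ℏc)².
1 GeV⁻² → (ℏc)² × (1 GeV in J)⁻² = 3.898e-32 m².
Convert the energy scale: 9.00e-3 MeV⁻² = 9.00e3 GeV⁻².
Result: 9.00e3 × 3.898e-32 = 3.508e-28 m².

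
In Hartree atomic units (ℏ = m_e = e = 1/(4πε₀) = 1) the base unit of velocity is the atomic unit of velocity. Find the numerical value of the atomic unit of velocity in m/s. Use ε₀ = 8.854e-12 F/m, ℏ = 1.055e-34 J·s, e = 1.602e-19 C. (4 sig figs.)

v_au = e²/(4πε₀ℏ)
  = 2.566e-38 / 1.174e-44
  = 2.186e6 m/s

2.186e6 m/s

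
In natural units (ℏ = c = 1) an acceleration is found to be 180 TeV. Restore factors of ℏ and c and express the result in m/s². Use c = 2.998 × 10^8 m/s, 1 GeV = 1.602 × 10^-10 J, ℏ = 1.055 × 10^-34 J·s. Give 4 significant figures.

8.194 × 10^37 m/s²

Acceleration is [L]/[T]² = c·[E]/ℏ.
1 GeV → c/ℏ × (1 GeV in J) = 4.552 × 10^32 m/s².
Convert the energy scale: 180 TeV = 1.80 × 10^5 GeV.
Result: 1.80 × 10^5 × 4.552 × 10^32 = 8.194 × 10^37 m/s².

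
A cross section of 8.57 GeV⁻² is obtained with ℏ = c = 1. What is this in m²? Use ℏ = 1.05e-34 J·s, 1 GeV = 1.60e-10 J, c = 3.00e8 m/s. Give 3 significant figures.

Area is [L]² = [E]⁻²·(ℏc)²; restore (ℏc)².
1 GeV⁻² → (ℏc)² × (1 GeV in J)⁻² = 3.88e-32 m².
Result: 8.57 × 3.88e-32 = 3.32e-31 m².

3.32e-31 m²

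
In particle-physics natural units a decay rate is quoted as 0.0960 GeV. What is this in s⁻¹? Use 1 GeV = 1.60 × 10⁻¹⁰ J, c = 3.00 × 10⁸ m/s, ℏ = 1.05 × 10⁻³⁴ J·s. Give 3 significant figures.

A rate is [E]/ℏ; divide by ℏ.
1 GeV → 1/ℏ × (1 GeV in J) = 1.52 × 10²⁴ s⁻¹.
Result: 0.0960 × 1.52 × 10²⁴ = 1.46 × 10²³ s⁻¹.

1.46 × 10²³ s⁻¹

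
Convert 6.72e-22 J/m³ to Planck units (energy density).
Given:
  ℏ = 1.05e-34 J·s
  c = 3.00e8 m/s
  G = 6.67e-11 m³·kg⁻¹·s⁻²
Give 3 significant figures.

1.44e-135

Planck energy density: u_P = c⁷/(ℏG²) = 4.68e113 J/m³.
6.72e-22 / 4.68e113 = 1.44e-135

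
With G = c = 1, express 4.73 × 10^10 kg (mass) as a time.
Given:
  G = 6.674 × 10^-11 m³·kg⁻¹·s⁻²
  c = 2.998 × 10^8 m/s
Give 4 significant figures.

Mass → time via G/c³.
4.73 × 10^10 kg × (G/c³) = 1.172 × 10^-25 s

1.172 × 10^-25 s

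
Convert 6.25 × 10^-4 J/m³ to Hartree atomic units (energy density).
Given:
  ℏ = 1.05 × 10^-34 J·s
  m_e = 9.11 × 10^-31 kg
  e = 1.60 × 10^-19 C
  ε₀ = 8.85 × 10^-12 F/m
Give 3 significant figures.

atomic unit of energy density: u_au = E_h/a₀³ = m_e⁴e¹⁰/((4πε₀)⁵ℏ⁸) = 3.01 × 10^13 J/m³.
6.25 × 10^-4 / 3.01 × 10^13 = 2.07 × 10^-17

2.07 × 10^-17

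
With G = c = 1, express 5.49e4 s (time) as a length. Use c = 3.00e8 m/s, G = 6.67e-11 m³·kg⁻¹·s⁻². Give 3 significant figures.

1.65e13 m

Time → length via c.
5.49e4 s × (c) = 1.65e13 m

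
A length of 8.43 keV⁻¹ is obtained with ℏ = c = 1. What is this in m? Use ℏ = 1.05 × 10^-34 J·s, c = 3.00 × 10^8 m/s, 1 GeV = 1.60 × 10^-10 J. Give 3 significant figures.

A length is [E]⁻¹ in ℏ=c=1; restore one factor of ℏc.
1 GeV⁻¹ → ℏc × (1 GeV in J)⁻¹ = 1.97 × 10^-16 m.
Convert the energy scale: 8.43 keV⁻¹ = 8.43 × 10^6 GeV⁻¹.
Result: 8.43 × 10^6 × 1.97 × 10^-16 = 1.66 × 10^-9 m.

1.66 × 10^-9 m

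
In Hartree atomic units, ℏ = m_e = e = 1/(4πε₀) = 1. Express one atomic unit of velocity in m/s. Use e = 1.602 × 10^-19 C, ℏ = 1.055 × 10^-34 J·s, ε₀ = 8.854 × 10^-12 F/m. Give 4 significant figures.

2.186 × 10^6 m/s

From ℏ = m_e = e = 1/(4πε₀) = 1 the velocity scale is v_au = e²/(4πε₀ℏ).
  = 2.566 × 10^-38 / 1.174 × 10^-44
  = 2.186 × 10^6 m/s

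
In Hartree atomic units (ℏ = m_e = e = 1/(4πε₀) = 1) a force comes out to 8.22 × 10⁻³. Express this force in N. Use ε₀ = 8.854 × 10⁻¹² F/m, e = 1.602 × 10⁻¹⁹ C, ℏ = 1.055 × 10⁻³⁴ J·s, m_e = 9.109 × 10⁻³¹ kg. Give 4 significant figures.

6.757 × 10⁻¹⁰ N

One atomic unit of force: F_au = E_h/a₀ = m_e²e⁶/((4πε₀)³ℏ⁴) = 8.220 × 10⁻⁸ N.
8.22 × 10⁻³ × 8.220 × 10⁻⁸ N = 6.757 × 10⁻¹⁰ N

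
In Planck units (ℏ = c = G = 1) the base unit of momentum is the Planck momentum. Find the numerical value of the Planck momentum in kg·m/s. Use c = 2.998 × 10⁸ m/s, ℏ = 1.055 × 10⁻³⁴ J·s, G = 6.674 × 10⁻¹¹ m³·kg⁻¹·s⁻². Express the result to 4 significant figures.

p_P = √(ℏc³/G)
  = √(42.60)
  = 6.527 kg·m/s

6.527 kg·m/s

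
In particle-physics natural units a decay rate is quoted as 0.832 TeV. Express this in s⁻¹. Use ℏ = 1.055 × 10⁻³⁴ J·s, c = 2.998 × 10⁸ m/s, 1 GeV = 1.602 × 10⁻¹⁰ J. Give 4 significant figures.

1.263 × 10²⁷ s⁻¹

A rate is [E]/ℏ; divide by ℏ.
1 GeV → 1/ℏ × (1 GeV in J) = 1.518 × 10²⁴ s⁻¹.
Convert the energy scale: 0.832 TeV = 832 GeV.
Result: 832 × 1.518 × 10²⁴ = 1.263 × 10²⁷ s⁻¹.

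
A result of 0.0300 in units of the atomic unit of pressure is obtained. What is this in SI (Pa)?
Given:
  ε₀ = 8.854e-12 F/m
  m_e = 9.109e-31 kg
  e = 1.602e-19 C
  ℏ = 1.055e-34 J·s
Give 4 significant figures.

One atomic unit of pressure: P_au = E_h/a₀³ = m_e⁴e¹⁰/((4πε₀)⁵ℏ⁸) = 2.929e13 Pa.
0.0300 × 2.929e13 Pa = 8.787e11 Pa

8.787e11 Pa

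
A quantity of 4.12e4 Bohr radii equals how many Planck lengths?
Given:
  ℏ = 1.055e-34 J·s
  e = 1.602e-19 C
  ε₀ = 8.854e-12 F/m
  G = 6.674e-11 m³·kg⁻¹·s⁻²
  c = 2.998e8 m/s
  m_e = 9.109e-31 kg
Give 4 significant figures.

Bohr radius: a₀ = 4πε₀ℏ²/(m_e e²) = 5.297e-11 m
Planck length: ℓ_P = √(ℏG/c³) = 1.616e-35 m
4.12e4 × 5.297e-11 / 1.616e-35 = 1.350e29

1.350e29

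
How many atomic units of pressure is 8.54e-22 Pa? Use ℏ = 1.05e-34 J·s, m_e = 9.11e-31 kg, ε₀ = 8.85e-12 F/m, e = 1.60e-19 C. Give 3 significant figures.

2.83e-35

atomic unit of pressure: P_au = E_h/a₀³ = m_e⁴e¹⁰/((4πε₀)⁵ℏ⁸) = 3.01e13 Pa.
8.54e-22 / 3.01e13 = 2.83e-35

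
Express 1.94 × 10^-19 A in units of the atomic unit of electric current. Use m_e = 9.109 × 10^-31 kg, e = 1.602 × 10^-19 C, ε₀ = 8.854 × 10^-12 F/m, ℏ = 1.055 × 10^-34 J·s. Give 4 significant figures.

atomic unit of electric current: I_au = e E_h/ℏ = m_e e⁵/((4πε₀)²ℏ³) = 6.612 × 10^-3 A.
1.94 × 10^-19 / 6.612 × 10^-3 = 2.934 × 10^-17

2.934 × 10^-17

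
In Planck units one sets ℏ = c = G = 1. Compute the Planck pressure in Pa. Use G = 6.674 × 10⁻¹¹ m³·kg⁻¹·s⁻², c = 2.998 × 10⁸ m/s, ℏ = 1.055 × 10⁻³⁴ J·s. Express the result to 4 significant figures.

p_P = c⁷/(ℏG²)
  = 2.177 × 10⁵⁹ / 4.699 × 10⁻⁵⁵
  = 4.632 × 10¹¹³ Pa

4.632 × 10¹¹³ Pa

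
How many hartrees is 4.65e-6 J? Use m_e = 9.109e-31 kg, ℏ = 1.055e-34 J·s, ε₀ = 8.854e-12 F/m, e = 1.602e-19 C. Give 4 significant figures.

1.068e12

hartree: E_h = m_e e⁴/(4πε₀ℏ)² = 4.354e-18 J.
4.65e-6 / 4.354e-18 = 1.068e12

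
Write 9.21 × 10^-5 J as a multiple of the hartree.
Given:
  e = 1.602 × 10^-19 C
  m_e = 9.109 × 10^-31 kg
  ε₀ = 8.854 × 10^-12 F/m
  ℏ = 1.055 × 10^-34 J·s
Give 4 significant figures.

hartree: E_h = m_e e⁴/(4πε₀ℏ)² = 4.354 × 10^-18 J.
9.21 × 10^-5 / 4.354 × 10^-18 = 2.115 × 10^13

2.115 × 10^13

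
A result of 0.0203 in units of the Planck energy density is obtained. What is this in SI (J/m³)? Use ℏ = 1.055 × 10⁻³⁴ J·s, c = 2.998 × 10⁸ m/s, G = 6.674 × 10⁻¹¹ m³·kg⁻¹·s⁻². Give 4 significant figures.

9.404 × 10¹¹¹ J/m³

One Planck energy density: u_P = c⁷/(ℏG²) = 4.632 × 10¹¹³ J/m³.
0.0203 × 4.632 × 10¹¹³ J/m³ = 9.404 × 10¹¹¹ J/m³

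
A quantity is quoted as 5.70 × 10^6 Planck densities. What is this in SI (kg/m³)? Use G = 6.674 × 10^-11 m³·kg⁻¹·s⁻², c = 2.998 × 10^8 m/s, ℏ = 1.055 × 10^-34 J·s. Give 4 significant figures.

2.938 × 10^103 kg/m³

One Planck density: ρ_P = c⁵/(ℏG²) = 5.154 × 10^96 kg/m³.
5.70 × 10^6 × 5.154 × 10^96 kg/m³ = 2.938 × 10^103 kg/m³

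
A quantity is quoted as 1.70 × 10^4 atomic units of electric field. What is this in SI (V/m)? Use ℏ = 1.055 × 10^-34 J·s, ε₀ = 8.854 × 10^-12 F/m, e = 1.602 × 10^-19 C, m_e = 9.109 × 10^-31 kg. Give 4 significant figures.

8.723 × 10^15 V/m

One atomic unit of electric field: E_au = E_h/(e a₀) = m_e²e⁵/((4πε₀)³ℏ⁴) = 5.131 × 10^11 V/m.
1.70 × 10^4 × 5.131 × 10^11 V/m = 8.723 × 10^15 V/m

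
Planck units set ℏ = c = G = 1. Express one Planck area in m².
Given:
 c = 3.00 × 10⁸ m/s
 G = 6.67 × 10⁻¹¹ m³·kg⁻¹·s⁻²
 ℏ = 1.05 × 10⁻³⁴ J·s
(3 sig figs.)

The unique combination of the constants set to 1 with dimensions of area is A_P = ℏG/c³.
  = 7.00 × 10⁻⁴⁵ / 2.70 × 10²⁵
  = 2.59 × 10⁻⁷⁰ m²

2.59 × 10⁻⁷⁰ m²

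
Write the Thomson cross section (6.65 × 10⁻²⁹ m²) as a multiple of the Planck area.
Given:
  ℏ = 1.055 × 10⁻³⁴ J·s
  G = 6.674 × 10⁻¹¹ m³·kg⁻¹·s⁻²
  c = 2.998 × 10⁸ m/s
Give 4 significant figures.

Planck area: A_P = ℏG/c³ = 2.613 × 10⁻⁷⁰ m².
6.65 × 10⁻²⁹ / 2.613 × 10⁻⁷⁰ = 2.545 × 10⁴¹

2.545 × 10⁴¹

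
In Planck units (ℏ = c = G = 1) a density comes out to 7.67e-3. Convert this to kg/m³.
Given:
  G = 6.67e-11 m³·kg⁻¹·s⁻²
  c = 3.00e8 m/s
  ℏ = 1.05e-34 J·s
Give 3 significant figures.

3.99e94 kg/m³

One Planck density: ρ_P = c⁵/(ℏG²) = 5.20e96 kg/m³.
7.67e-3 × 5.20e96 kg/m³ = 3.99e94 kg/m³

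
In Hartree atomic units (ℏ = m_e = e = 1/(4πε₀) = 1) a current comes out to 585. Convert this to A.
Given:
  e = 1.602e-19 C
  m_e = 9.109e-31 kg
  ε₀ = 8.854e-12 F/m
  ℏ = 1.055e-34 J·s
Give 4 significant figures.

One atomic unit of electric current: I_au = e E_h/ℏ = m_e e⁵/((4πε₀)²ℏ³) = 6.612e-3 A.
585 × 6.612e-3 A = 3.868 A

3.868 A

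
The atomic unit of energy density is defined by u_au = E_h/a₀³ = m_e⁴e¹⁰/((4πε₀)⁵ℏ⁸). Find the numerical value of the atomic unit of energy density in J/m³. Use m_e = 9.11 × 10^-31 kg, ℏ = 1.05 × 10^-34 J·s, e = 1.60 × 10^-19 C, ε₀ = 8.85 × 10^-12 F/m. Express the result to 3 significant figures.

3.01 × 10^13 J/m³

u_au = E_h/a₀³ = m_e⁴e¹⁰/((4πε₀)⁵ℏ⁸)
E_h = 4.38 × 10^-18 J
a₀ = 5.26 × 10^-11 m
E_h/a₀³ = 3.01 × 10^13 J/m³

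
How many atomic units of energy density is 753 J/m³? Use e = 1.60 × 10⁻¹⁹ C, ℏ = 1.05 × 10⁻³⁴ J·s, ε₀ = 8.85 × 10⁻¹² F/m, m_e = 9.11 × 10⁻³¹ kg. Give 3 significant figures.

2.50 × 10⁻¹¹

atomic unit of energy density: u_au = E_h/a₀³ = m_e⁴e¹⁰/((4πε₀)⁵ℏ⁸) = 3.01 × 10¹³ J/m³.
753 / 3.01 × 10¹³ = 2.50 × 10⁻¹¹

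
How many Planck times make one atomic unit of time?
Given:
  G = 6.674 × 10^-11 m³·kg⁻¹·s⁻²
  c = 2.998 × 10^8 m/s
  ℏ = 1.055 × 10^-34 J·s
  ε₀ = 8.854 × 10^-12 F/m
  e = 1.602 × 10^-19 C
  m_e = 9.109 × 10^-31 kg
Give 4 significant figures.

4.494 × 10^26

atomic unit of time: τ_au = (4πε₀)²ℏ³/(m_e e⁴) = 2.423 × 10^-17 s
Planck time: t_P = √(ℏG/c⁵) = 5.392 × 10^-44 s
ratio = 2.423 × 10^-17 / 5.392 × 10^-44 = 4.494 × 10^26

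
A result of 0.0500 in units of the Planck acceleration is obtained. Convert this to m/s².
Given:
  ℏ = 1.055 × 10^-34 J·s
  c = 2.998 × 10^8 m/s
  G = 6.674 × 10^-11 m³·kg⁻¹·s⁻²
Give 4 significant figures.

2.780 × 10^50 m/s²

One Planck acceleration: a_P = √(c⁷/(ℏG)) = 5.560 × 10^51 m/s².
0.0500 × 5.560 × 10^51 m/s² = 2.780 × 10^50 m/s²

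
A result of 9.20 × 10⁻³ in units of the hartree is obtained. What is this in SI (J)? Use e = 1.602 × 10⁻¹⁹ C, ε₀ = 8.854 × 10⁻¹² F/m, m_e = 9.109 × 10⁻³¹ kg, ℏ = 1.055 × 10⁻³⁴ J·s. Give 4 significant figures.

One hartree: E_h = m_e e⁴/(4πε₀ℏ)² = 4.354 × 10⁻¹⁸ J.
9.20 × 10⁻³ × 4.354 × 10⁻¹⁸ J = 4.006 × 10⁻²⁰ J

4.006 × 10⁻²⁰ J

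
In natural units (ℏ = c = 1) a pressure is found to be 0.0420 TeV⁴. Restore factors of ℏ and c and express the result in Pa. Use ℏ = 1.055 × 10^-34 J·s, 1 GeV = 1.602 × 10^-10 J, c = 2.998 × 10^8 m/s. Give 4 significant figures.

8.743 × 10^47 Pa

Pressure is [E]/[L]³ = [E]⁴/(ℏc)³.
1 GeV⁴ → 1/(ℏc)³ × (1 GeV in J)⁴ = 2.082 × 10^37 Pa.
Convert the energy scale: 0.0420 TeV⁴ = 4.20 × 10^10 GeV⁴.
Result: 4.20 × 10^10 × 2.082 × 10^37 = 8.743 × 10^47 Pa.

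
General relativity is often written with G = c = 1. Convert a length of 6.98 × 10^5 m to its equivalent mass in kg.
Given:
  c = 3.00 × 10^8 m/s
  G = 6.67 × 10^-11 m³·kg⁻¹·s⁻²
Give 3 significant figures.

Length → mass via c²/G.
6.98 × 10^5 m × (c²/G) = 9.42 × 10^32 kg

9.42 × 10^32 kg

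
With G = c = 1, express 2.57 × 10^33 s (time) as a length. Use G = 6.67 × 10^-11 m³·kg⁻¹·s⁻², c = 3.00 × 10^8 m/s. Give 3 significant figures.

Time → length via c.
2.57 × 10^33 s × (c) = 7.71 × 10^41 m

7.71 × 10^41 m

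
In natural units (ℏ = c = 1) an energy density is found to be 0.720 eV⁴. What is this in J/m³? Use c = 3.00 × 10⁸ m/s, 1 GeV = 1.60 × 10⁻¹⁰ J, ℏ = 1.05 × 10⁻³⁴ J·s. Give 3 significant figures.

[E]/[L]³ = [E]⁴/(ℏc)³; restore (ℏc)⁻³.
1 GeV⁴ → 1/(ℏc)³ × (1 GeV in J)⁴ = 2.10 × 10³⁷ J/m³.
Convert the energy scale: 0.720 eV⁴ = 7.20 × 10⁻³⁷ GeV⁴.
Result: 7.20 × 10⁻³⁷ × 2.10 × 10³⁷ = 15.1 J/m³.

15.1 J/m³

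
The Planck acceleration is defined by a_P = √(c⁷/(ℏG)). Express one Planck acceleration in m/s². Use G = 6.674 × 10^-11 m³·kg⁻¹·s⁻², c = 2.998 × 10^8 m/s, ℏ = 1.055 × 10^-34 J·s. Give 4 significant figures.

5.560 × 10^51 m/s²

a_P = √(c⁷/(ℏG))
  = √(3.092 × 10^103)
  = 5.560 × 10^51 m/s²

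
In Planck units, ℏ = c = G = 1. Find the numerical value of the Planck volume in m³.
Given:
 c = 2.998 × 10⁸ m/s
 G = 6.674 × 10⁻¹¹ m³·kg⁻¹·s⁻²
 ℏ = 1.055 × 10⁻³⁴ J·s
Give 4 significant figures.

4.224 × 10⁻¹⁰⁵ m³

From ℏ = c = G = 1 the volume scale is V_P = (ℏG/c³)^(3/2).
  = √(1.784 × 10⁻²⁰⁹)
  = 4.224 × 10⁻¹⁰⁵ m³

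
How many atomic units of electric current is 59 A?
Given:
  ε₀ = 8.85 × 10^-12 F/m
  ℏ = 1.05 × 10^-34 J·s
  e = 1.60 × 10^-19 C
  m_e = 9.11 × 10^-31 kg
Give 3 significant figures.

atomic unit of electric current: I_au = e E_h/ℏ = m_e e⁵/((4πε₀)²ℏ³) = 6.67 × 10^-3 A.
59 / 6.67 × 10^-3 = 8.84 × 10^3

8.84 × 10^3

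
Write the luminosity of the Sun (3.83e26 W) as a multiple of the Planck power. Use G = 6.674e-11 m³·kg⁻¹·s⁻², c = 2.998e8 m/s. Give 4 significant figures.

Planck power: P_P = c⁵/G = 3.629e52 W.
3.83e26 / 3.629e52 = 1.055e-26

1.055e-26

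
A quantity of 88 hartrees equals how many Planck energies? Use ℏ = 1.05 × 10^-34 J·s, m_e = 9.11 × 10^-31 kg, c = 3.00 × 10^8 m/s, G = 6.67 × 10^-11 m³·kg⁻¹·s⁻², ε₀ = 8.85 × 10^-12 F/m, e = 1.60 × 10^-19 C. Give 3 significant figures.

1.97 × 10^-25

hartree: E_h = m_e e⁴/(4πε₀ℏ)² = 4.38 × 10^-18 J
Planck energy: E_P = √(ℏc⁵/G) = 1.96 × 10^9 J
88 × 4.38 × 10^-18 / 1.96 × 10^9 = 1.97 × 10^-25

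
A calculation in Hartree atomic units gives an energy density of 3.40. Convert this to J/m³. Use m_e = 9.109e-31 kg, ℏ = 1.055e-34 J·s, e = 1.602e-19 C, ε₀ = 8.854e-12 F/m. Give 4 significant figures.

9.959e13 J/m³

One atomic unit of energy density: u_au = E_h/a₀³ = m_e⁴e¹⁰/((4πε₀)⁵ℏ⁸) = 2.929e13 J/m³.
3.40 × 2.929e13 J/m³ = 9.959e13 J/m³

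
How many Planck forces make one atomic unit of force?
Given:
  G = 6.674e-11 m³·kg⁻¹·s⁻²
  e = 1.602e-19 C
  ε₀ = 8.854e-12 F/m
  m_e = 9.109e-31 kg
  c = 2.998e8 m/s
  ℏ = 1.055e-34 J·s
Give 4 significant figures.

6.791e-52

atomic unit of force: F_au = E_h/a₀ = m_e²e⁶/((4πε₀)³ℏ⁴) = 8.220e-8 N
Planck force: F_P = c⁴/G = 1.210e44 N
ratio = 8.220e-8 / 1.210e44 = 6.791e-52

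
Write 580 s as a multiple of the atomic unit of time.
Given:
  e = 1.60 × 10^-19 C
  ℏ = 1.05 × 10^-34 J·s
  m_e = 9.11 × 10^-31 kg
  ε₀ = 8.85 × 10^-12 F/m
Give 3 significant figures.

2.42 × 10^19

atomic unit of time: τ_au = (4πε₀)²ℏ³/(m_e e⁴) = 2.40 × 10^-17 s.
580 / 2.40 × 10^-17 = 2.42 × 10^19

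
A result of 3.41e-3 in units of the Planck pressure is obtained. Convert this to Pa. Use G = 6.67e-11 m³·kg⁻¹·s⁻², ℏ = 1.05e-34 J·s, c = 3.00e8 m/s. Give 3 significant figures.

One Planck pressure: p_P = c⁷/(ℏG²) = 4.68e113 Pa.
3.41e-3 × 4.68e113 Pa = 1.60e111 Pa

1.60e111 Pa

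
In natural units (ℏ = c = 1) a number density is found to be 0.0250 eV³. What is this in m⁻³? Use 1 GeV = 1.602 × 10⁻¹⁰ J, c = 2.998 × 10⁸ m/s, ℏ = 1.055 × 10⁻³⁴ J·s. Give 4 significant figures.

3.248 × 10¹⁸ m⁻³

Number density is [L]⁻³ = [E]³/(ℏc)³.
1 GeV³ → 1/(ℏc)³ × (1 GeV in J)³ = 1.299 × 10⁴⁷ m⁻³.
Convert the energy scale: 0.0250 eV³ = 2.50 × 10⁻²⁹ GeV³.
Result: 2.50 × 10⁻²⁹ × 1.299 × 10⁴⁷ = 3.248 × 10¹⁸ m⁻³.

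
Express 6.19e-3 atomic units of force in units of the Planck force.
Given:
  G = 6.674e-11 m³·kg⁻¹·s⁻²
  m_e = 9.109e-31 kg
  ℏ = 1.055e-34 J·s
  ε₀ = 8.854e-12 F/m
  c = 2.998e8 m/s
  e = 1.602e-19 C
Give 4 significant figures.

atomic unit of force: F_au = E_h/a₀ = m_e²e⁶/((4πε₀)³ℏ⁴) = 8.220e-8 N
Planck force: F_P = c⁴/G = 1.210e44 N
6.19e-3 × 8.220e-8 / 1.210e44 = 4.203e-54

4.203e-54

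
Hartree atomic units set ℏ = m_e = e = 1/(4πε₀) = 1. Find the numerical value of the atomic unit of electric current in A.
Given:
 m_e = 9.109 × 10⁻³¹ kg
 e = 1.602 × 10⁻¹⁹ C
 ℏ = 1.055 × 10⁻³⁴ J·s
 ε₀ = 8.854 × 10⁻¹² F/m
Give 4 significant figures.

From ℏ = m_e = e = 1/(4πε₀) = 1 the current scale is I_au = e E_h/ℏ = m_e e⁵/((4πε₀)²ℏ³).
E_h = 4.354 × 10⁻¹⁸ J
e·E_h/ℏ = 6.612 × 10⁻³ A

6.612 × 10⁻³ A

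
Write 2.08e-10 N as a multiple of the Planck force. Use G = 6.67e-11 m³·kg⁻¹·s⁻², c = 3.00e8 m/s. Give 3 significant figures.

1.71e-54

Planck force: F_P = c⁴/G = 1.21e44 N.
2.08e-10 / 1.21e44 = 1.71e-54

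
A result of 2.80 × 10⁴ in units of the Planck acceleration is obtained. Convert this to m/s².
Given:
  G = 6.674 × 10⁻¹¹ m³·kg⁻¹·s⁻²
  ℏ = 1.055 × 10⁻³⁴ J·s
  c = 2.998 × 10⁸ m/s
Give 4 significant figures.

1.557 × 10⁵⁶ m/s²

One Planck acceleration: a_P = √(c⁷/(ℏG)) = 5.560 × 10⁵¹ m/s².
2.80 × 10⁴ × 5.560 × 10⁵¹ m/s² = 1.557 × 10⁵⁶ m/s²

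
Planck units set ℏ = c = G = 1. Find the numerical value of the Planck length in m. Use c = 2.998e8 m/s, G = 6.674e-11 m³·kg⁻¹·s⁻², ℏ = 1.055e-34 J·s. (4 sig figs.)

Dimensional analysis gives ℓ_P = √(ℏG/c³).
  = √(2.613e-70)
  = 1.616e-35 m

1.616e-35 m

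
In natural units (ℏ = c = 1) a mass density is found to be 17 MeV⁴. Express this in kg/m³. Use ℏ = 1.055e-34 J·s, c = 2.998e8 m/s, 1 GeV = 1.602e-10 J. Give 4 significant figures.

Mass density is [E]/(c²[L]³) = [E]⁴/(ℏ³c⁵).
1 GeV⁴ → 1/(ℏ³c⁵) × (1 GeV in J)⁴ = 2.316e20 kg/m³.
Convert the energy scale: 17 MeV⁴ = 1.70e-11 GeV⁴.
Result: 1.70e-11 × 2.316e20 = 3.937e9 kg/m³.

3.937e9 kg/m³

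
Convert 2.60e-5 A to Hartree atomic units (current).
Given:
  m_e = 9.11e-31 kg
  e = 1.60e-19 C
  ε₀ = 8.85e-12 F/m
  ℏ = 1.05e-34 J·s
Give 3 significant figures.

3.90e-3

atomic unit of electric current: I_au = e E_h/ℏ = m_e e⁵/((4πε₀)²ℏ³) = 6.67e-3 A.
2.60e-5 / 6.67e-3 = 3.90e-3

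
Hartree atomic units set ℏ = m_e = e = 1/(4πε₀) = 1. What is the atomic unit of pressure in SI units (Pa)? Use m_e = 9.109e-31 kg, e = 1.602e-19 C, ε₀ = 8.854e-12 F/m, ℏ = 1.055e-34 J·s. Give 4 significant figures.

From ℏ = m_e = e = 1/(4πε₀) = 1 the pressure scale is P_au = E_h/a₀³ = m_e⁴e¹⁰/((4πε₀)⁵ℏ⁸).
E_h = 4.354e-18 J
a₀ = 5.297e-11 m
E_h/a₀³ = 2.929e13 Pa

2.929e13 Pa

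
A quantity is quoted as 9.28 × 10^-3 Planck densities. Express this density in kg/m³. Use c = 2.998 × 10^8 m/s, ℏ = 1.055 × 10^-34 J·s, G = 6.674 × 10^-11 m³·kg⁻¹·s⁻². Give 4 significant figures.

4.783 × 10^94 kg/m³

One Planck density: ρ_P = c⁵/(ℏG²) = 5.154 × 10^96 kg/m³.
9.28 × 10^-3 × 5.154 × 10^96 kg/m³ = 4.783 × 10^94 kg/m³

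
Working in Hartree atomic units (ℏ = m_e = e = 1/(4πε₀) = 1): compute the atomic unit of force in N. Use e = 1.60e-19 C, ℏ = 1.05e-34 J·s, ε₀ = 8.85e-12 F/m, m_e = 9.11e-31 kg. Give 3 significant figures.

8.33e-8 N

Dimensional analysis gives F_au = E_h/a₀ = m_e²e⁶/((4πε₀)³ℏ⁴).
E_h = 4.38e-18 J
a₀ = 5.26e-11 m
E_h/a₀ = 8.33e-8 N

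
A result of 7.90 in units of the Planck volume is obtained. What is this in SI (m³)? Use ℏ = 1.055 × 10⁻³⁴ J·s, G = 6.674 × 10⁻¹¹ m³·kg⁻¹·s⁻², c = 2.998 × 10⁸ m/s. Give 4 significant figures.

3.337 × 10⁻¹⁰⁴ m³

One Planck volume: V_P = (ℏG/c³)^(3/2) = 4.224 × 10⁻¹⁰⁵ m³.
7.90 × 4.224 × 10⁻¹⁰⁵ m³ = 3.337 × 10⁻¹⁰⁴ m³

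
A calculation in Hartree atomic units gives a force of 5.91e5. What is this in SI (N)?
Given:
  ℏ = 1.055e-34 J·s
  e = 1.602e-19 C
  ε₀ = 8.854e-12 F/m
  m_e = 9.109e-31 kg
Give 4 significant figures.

0.04858 N

One atomic unit of force: F_au = E_h/a₀ = m_e²e⁶/((4πε₀)³ℏ⁴) = 8.220e-8 N.
5.91e5 × 8.220e-8 N = 0.04858 N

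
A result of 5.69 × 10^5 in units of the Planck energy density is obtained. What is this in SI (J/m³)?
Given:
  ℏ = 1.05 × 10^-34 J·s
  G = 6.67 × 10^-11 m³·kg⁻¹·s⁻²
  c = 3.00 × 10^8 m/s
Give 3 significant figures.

2.66 × 10^119 J/m³

One Planck energy density: u_P = c⁷/(ℏG²) = 4.68 × 10^113 J/m³.
5.69 × 10^5 × 4.68 × 10^113 J/m³ = 2.66 × 10^119 J/m³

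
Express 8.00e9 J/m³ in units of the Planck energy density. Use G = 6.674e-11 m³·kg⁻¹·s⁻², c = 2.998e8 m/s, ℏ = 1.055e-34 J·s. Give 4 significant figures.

Planck energy density: u_P = c⁷/(ℏG²) = 4.632e113 J/m³.
8.00e9 / 4.632e113 = 1.727e-104

1.727e-104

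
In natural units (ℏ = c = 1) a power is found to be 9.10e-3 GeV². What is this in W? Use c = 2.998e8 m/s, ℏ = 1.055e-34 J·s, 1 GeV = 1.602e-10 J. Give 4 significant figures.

Power is [E]/[T] = [E]²/ℏ.
1 GeV² → 1/ℏ × (1 GeV in J)² = 2.433e14 W.
Result: 9.10e-3 × 2.433e14 = 2.214e12 W.

2.214e12 W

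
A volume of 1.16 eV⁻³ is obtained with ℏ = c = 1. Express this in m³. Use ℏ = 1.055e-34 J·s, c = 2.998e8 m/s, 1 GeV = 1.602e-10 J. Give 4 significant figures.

8.927e-21 m³

Volume is [L]³ = [E]⁻³·(ℏc)³.
1 GeV⁻³ → (ℏc)³ × (1 GeV in J)⁻³ = 7.696e-48 m³.
Convert the energy scale: 1.16 eV⁻³ = 1.16e27 GeV⁻³.
Result: 1.16e27 × 7.696e-48 = 8.927e-21 m³.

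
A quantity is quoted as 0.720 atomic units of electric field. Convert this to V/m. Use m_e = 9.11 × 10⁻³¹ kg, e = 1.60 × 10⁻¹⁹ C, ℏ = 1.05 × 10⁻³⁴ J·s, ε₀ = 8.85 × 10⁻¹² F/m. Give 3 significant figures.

One atomic unit of electric field: E_au = E_h/(e a₀) = m_e²e⁵/((4πε₀)³ℏ⁴) = 5.20 × 10¹¹ V/m.
0.720 × 5.20 × 10¹¹ V/m = 3.75 × 10¹¹ V/m

3.75 × 10¹¹ V/m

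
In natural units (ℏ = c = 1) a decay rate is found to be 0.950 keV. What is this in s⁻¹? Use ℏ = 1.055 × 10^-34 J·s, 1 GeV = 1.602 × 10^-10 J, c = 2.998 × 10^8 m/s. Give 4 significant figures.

1.443 × 10^18 s⁻¹

A rate is [E]/ℏ; divide by ℏ.
1 GeV → 1/ℏ × (1 GeV in J) = 1.518 × 10^24 s⁻¹.
Convert the energy scale: 0.950 keV = 9.50 × 10^-7 GeV.
Result: 9.50 × 10^-7 × 1.518 × 10^24 = 1.443 × 10^18 s⁻¹.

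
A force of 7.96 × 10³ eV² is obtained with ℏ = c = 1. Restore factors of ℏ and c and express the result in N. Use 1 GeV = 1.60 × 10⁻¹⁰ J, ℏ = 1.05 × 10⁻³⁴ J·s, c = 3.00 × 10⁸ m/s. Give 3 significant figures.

Force is [E]/[L] = [E]²/(ℏc); restore (ℏc)⁻¹.
1 GeV² → 1/(ℏc) × (1 GeV in J)² = 8.13 × 10⁵ N.
Convert the energy scale: 7.96 × 10³ eV² = 7.96 × 10⁻¹⁵ GeV².
Result: 7.96 × 10⁻¹⁵ × 8.13 × 10⁵ = 6.47 × 10⁻⁹ N.

6.47 × 10⁻⁹ N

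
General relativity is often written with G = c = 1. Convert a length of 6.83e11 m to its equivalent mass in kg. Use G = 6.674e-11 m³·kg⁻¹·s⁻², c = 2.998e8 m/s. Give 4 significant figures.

Length → mass via c²/G.
6.83e11 m × (c²/G) = 9.198e38 kg

9.198e38 kg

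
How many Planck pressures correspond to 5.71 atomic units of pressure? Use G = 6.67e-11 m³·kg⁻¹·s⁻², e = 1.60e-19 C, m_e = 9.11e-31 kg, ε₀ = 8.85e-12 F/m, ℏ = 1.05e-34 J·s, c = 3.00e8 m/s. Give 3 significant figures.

3.67e-100

atomic unit of pressure: P_au = E_h/a₀³ = m_e⁴e¹⁰/((4πε₀)⁵ℏ⁸) = 3.01e13 Pa
Planck pressure: p_P = c⁷/(ℏG²) = 4.68e113 Pa
5.71 × 3.01e13 / 4.68e113 = 3.67e-100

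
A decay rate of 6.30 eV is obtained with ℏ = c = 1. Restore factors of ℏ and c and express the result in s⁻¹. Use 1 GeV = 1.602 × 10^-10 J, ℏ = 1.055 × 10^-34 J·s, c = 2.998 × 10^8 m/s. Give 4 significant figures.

9.566 × 10^15 s⁻¹

A rate is [E]/ℏ; divide by ℏ.
1 GeV → 1/ℏ × (1 GeV in J) = 1.518 × 10^24 s⁻¹.
Convert the energy scale: 6.30 eV = 6.30 × 10^-9 GeV.
Result: 6.30 × 10^-9 × 1.518 × 10^24 = 9.566 × 10^15 s⁻¹.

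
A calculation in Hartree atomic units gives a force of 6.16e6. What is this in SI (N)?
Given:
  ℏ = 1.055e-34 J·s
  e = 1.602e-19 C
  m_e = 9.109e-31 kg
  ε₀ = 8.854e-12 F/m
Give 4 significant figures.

0.5063 N

One atomic unit of force: F_au = E_h/a₀ = m_e²e⁶/((4πε₀)³ℏ⁴) = 8.220e-8 N.
6.16e6 × 8.220e-8 N = 0.5063 N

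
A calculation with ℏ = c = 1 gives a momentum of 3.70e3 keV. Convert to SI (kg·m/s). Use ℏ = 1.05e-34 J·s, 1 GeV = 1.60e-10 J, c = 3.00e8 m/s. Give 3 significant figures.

Momentum is [E]/c; divide by c.
1 GeV → 1/c × (1 GeV in J) = 5.33e-19 kg·m/s.
Convert the energy scale: 3.70e3 keV = 3.70e-3 GeV.
Result: 3.70e-3 × 5.33e-19 = 1.97e-21 kg·m/s.

1.97e-21 kg·m/s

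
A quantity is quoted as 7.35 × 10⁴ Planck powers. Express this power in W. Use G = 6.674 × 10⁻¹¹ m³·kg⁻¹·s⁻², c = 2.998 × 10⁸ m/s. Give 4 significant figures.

2.667 × 10⁵⁷ W

One Planck power: P_P = c⁵/G = 3.629 × 10⁵² W.
7.35 × 10⁴ × 3.629 × 10⁵² W = 2.667 × 10⁵⁷ W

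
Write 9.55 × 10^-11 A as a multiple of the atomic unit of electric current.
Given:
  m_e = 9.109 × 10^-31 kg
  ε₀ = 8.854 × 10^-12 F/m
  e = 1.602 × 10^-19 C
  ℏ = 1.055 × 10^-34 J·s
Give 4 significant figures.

atomic unit of electric current: I_au = e E_h/ℏ = m_e e⁵/((4πε₀)²ℏ³) = 6.612 × 10^-3 A.
9.55 × 10^-11 / 6.612 × 10^-3 = 1.444 × 10^-8

1.444 × 10^-8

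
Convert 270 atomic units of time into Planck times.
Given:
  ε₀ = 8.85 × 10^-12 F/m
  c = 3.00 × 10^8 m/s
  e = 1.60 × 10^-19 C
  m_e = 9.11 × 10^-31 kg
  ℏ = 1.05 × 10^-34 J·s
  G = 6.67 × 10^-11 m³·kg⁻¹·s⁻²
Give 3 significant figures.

atomic unit of time: τ_au = (4πε₀)²ℏ³/(m_e e⁴) = 2.40 × 10^-17 s
Planck time: t_P = √(ℏG/c⁵) = 5.37 × 10^-44 s
270 × 2.40 × 10^-17 / 5.37 × 10^-44 = 1.21 × 10^29

1.21 × 10^29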